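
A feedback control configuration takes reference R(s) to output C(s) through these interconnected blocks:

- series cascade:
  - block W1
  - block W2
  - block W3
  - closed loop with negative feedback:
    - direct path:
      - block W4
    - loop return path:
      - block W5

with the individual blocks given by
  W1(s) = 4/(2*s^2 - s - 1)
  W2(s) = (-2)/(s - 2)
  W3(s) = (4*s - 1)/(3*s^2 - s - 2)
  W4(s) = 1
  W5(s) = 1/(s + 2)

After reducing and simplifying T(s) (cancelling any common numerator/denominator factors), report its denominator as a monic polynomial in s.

1. apply the feedback formula to W4, W5 gives (s + 2)/(s + 3)
2. multiply W1, W2, W3, [W4/(1+W4*W5)] (series) gives (-32*s^2 - 56*s + 16)/(6*s^6 + s^5 - 47*s^4 + 27*s^3 + 41*s^2 - 16*s - 12)
The result of step 2 is T(s) in lowest terms. Its denominator has leading coefficient 6; dividing the denominator through by 6 makes it monic.

Final answer: s^6 + s^5/6 - 47*s^4/6 + 9*s^3/2 + 41*s^2/6 - 8*s/3 - 2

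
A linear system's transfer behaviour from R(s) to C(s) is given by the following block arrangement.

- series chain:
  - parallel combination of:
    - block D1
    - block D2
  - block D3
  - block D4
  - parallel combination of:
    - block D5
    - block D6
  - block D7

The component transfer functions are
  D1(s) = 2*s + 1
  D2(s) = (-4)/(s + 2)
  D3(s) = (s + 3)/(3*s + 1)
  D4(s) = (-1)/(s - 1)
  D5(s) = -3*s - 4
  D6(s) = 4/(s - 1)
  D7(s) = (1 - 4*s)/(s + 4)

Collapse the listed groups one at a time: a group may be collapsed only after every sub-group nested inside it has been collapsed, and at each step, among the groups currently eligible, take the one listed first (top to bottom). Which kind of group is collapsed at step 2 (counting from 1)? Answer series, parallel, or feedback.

The answer is parallel.

Reasoning:
(1) parallel reduction of D1, D2
(2) combine D5, D6 in parallel
(3) combine (D1+D2), D3, D4, (D5+D6), D7 in series
Step 2 collapses a parallel group.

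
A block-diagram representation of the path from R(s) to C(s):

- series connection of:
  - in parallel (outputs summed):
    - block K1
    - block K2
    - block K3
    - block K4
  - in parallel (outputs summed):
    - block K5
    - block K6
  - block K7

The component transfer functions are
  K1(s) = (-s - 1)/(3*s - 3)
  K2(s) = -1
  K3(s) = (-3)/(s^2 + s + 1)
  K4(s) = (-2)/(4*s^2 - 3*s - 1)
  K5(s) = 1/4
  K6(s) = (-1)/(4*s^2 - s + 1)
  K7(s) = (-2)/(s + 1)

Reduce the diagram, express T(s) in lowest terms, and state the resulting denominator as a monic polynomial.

1. reduce the parallel group K1, K2, K3, K4 = (-16*s^4 - 12*s^3 - 52*s^2 + 27*s + 5)/(12*s^4 + 3*s^3 - 12*s - 3)
2. add K5, K6 (parallel) = (4*s^2 - s - 3)/(16*s^2 - 4*s + 4)
3. series reduction of (K1+K2+K3+K4), (K5+K6), K7 = (64*s^5 + 96*s^4 + 244*s^3 + 48*s^2 - 101*s - 15)/(96*s^6 + 192*s^5 + 210*s^4 + 138*s^3 + 48*s^2 + 30*s + 6)
The result of step 3 is T(s) in lowest terms. Its denominator has leading coefficient 96; dividing the denominator through by 96 makes it monic.

Answer: s^6 + 2*s^5 + 35*s^4/16 + 23*s^3/16 + s^2/2 + 5*s/16 + 1/16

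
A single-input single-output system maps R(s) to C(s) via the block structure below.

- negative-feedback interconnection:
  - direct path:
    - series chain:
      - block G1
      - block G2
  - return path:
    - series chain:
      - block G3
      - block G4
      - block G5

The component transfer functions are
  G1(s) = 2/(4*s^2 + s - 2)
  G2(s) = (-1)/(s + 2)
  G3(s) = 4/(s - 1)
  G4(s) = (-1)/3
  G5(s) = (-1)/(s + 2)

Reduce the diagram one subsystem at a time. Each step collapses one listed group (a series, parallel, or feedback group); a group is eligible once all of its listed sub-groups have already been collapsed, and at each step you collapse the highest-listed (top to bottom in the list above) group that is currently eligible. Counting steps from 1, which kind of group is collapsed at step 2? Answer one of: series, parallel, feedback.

Reducing step by step:

Step 1 - multiply G1, G2 (series)
Step 2 - cascade G3, G4, G5
Step 3 - close the feedback loop around (G1*G2), (G3*G4*G5)
Step 2 collapses a series group.

Answer: series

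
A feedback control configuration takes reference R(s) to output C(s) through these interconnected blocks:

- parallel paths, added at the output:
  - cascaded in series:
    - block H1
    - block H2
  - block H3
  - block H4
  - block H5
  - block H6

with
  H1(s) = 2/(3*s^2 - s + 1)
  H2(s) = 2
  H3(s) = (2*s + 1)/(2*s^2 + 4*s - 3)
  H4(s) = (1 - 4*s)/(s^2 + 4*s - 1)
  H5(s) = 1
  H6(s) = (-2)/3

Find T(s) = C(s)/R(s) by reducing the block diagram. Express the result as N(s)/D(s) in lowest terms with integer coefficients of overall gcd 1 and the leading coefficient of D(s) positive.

[1] reduce the series chain H1, H2 -> 4/(3*s^2 - s + 1)
[2] add (H1*H2), H3, H4, H5, H6 (parallel), giving the overall T(s)

Therefore the answer is (6*s^6 - 20*s^5 + 20*s^4 + 256*s^3 + 63*s^2 - 145*s + 27)/(18*s^6 + 102*s^5 + 69*s^4 - 141*s^3 + 108*s^2 - 57*s + 9).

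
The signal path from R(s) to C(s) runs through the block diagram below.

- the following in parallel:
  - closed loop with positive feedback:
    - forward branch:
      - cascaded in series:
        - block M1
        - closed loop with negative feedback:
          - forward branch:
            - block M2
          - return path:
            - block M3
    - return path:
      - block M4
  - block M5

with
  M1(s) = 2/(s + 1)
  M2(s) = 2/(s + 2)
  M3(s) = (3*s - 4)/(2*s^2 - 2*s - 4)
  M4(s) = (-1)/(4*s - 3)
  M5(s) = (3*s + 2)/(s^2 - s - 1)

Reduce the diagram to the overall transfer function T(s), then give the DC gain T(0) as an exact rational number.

[1] close the feedback loop around M2, M3: (2*s^2 - 2*s - 4)/(s^3 + s^2 - s - 8)
[2] series reduction of M1, [M2/(1+M2*M3)]: (4*s - 8)/(s^3 + s^2 - s - 8)
[3] apply the feedback formula to (M1*[M2/(1+M2*M3)]), M4: (16*s^2 - 44*s + 24)/(4*s^4 + s^3 - 7*s^2 - 25*s + 16)
[4] parallel reduction of [(M1*[M2/(1+M2*M3)])/(1-(M1*[M2/(1+M2*M3)])*M4)], M5: (12*s^5 + 27*s^4 - 79*s^3 - 37*s^2 + 18*s + 8)/(4*s^6 - 3*s^5 - 12*s^4 - 19*s^3 + 48*s^2 + 9*s - 16)
Step 4 gives the overall T(s). Then T(0) = 8/(-16) = -1/2.

Therefore the answer is -1/2.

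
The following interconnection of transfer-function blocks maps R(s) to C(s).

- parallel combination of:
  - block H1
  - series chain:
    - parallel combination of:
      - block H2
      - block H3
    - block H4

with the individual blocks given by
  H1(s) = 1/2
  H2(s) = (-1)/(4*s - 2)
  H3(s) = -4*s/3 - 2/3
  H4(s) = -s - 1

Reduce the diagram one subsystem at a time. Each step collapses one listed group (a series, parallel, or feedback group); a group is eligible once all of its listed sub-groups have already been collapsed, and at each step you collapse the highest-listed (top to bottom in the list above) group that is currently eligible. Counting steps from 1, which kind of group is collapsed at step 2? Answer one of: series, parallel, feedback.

Answer: series

Working:
1. reduce the parallel group H2, H3
2. reduce the series chain (H2+H3), H4
3. sum the parallel branches H1, ((H2+H3)*H4)
At step 2 the group reduced is series.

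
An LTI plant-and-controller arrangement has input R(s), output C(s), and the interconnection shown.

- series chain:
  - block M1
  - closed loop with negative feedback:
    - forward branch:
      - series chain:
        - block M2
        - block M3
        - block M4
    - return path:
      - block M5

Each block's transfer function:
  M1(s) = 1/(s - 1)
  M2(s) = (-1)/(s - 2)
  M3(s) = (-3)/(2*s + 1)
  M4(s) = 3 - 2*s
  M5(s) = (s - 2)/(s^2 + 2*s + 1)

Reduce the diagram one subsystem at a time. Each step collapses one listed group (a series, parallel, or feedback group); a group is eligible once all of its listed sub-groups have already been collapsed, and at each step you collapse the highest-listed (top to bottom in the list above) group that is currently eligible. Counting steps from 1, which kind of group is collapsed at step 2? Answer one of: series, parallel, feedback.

The answer is feedback.

Reasoning:
Step 1 - series reduction of M2, M3, M4
Step 2 - reduce the feedback loop with forward (M2*M3*M4) and return M5
Step 3 - combine M1, [(M2*M3*M4)/(1+(M2*M3*M4)*M5)] in series
At step 2 the group reduced is feedback.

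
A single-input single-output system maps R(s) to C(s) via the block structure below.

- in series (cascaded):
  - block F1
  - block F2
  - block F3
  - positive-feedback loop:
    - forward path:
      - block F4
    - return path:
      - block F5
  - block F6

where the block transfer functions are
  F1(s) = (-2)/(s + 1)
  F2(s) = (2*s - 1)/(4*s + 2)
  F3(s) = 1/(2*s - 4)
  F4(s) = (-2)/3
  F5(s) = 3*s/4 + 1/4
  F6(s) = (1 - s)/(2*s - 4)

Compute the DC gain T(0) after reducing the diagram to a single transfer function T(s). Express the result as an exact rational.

Step 1: apply the feedback formula to F4, F5 gives (-4)/(3*s + 7)
Step 2: reduce the series chain F1, F2, F3, [F4/(1-F4*F5)], F6 gives (-2*s^2 + 3*s - 1)/(6*s^5 - s^4 - 44*s^3 + 3*s^2 + 68*s + 28)
DC gain: substitute s = 0 into T(s) from step 2: T(0) = -1/28.

Therefore the answer is -1/28.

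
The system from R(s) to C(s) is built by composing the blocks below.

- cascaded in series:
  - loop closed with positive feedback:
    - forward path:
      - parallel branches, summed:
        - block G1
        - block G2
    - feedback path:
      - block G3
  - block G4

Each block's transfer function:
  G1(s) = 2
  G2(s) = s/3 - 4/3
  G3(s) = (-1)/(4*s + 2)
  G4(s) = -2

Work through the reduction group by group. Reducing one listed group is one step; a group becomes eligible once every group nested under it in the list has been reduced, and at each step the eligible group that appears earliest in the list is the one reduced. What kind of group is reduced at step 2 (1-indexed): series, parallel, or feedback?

The answer is feedback.

Reasoning:
Step 1. add G1, G2 (parallel)
Step 2. feedback reduction of (G1+G2), G3
Step 3. combine [(G1+G2)/(1-(G1+G2)*G3)], G4 in series
The group at step 2 is a feedback group.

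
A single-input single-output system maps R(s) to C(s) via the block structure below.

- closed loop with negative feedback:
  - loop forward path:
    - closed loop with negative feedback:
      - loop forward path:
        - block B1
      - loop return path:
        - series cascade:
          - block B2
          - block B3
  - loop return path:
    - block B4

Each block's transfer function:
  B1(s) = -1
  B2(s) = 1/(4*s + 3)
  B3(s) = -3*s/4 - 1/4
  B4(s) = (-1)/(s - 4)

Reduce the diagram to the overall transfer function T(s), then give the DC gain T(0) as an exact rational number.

Reducing step by step:

Step 1. reduce the series chain B2, B3 = (-3*s - 1)/(16*s + 12)
Step 2. close the feedback loop around B1, (B2*B3) = (-16*s - 12)/(19*s + 13)
Step 3. apply the feedback formula to [B1/(1+B1*(B2*B3))], B4 = (-16*s^2 + 52*s + 48)/(19*s^2 - 47*s - 40)
That last expression is T(s); at s = 0 only the constant terms survive, so T(0) = 48/(-40) = -6/5.

Answer: -6/5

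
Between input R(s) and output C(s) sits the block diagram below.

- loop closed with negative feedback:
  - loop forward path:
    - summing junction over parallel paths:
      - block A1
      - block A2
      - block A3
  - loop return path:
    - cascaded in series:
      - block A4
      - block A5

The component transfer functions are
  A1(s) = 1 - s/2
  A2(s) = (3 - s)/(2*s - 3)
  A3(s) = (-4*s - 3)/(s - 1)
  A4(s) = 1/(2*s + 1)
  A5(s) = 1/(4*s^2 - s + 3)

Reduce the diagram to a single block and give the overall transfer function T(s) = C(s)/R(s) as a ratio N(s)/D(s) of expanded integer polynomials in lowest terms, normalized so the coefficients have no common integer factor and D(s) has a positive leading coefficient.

Step 1: reduce the parallel group A1, A2, A3; result (-2*s^3 - 9*s^2 + 7*s + 18)/(4*s^2 - 10*s + 6)
Step 2: series reduction of A4, A5; result 1/(8*s^3 + 2*s^2 + 5*s + 3)
Step 3: feedback reduction of (A1+A2+A3), (A4*A5); the result is T(s) itself (integer coefficients, no common factor, positive leading denominator coefficient)

Final answer: (-16*s^6 - 76*s^5 + 28*s^4 + 107*s^3 + 44*s^2 + 111*s + 54)/(32*s^5 - 72*s^4 + 46*s^3 - 35*s^2 + 7*s + 36)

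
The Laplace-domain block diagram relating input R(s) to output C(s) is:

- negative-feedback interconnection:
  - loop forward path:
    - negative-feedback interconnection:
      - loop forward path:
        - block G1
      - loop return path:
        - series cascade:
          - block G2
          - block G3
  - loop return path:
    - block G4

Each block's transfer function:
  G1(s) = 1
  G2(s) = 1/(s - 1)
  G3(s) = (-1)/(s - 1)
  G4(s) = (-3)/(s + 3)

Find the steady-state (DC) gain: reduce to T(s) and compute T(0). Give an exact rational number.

Step 1 - multiply G2, G3 (series) -> (-1)/(s^2 - 2*s + 1)
Step 2 - feedback reduction of G1, (G2*G3) -> (s^2 - 2*s + 1)/(s^2 - 2*s)
Step 3 - apply the feedback formula to [G1/(1+G1*(G2*G3))], G4 -> (s^3 + s^2 - 5*s + 3)/(s^3 - 2*s^2 - 3)
Evaluating the step-3 result (the overall T(s)) at s = 0 gives T(0) = 3/(-3) = -1.

Therefore the answer is -1.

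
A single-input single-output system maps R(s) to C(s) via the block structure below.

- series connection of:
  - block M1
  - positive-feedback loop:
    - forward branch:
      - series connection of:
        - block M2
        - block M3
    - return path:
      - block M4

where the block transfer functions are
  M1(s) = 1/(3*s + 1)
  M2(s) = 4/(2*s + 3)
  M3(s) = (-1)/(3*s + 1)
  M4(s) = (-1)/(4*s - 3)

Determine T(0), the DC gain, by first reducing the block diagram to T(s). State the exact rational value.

Step 1. series reduction of M2, M3: (-4)/(6*s^2 + 11*s + 3)
Step 2. apply the feedback formula to (M2*M3), M4: (12 - 16*s)/(24*s^3 + 26*s^2 - 21*s - 13)
Step 3. combine M1, [(M2*M3)/(1-(M2*M3)*M4)] in series: (12 - 16*s)/(72*s^4 + 102*s^3 - 37*s^2 - 60*s - 13)
DC gain: substitute s = 0 into T(s) from step 3: T(0) = 12/(-13) = -12/13.

Answer: -12/13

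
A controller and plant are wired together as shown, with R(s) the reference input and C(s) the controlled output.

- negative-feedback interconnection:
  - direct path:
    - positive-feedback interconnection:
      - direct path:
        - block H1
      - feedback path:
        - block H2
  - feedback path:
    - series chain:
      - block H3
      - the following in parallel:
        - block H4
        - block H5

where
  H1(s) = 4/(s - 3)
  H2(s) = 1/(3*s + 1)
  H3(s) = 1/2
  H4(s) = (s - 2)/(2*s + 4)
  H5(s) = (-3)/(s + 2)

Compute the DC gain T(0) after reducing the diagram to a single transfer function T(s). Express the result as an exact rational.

Step 1: collapse the loop (H1 forward, H2 return); result (12*s + 4)/(3*s^2 - 8*s - 7)
Step 2: combine H4, H5 in parallel; result (s - 8)/(2*s + 4)
Step 3: series reduction of H3, (H4+H5); result (s - 8)/(4*s + 8)
Step 4: feedback reduction of [H1/(1-H1*H2)], (H3*(H4+H5)); result (12*s^2 + 28*s + 8)/(3*s^3 + s^2 - 46*s - 22)
Evaluating the step-4 result (the overall T(s)) at s = 0 gives T(0) = 8/(-22) = -4/11.

Final answer: -4/11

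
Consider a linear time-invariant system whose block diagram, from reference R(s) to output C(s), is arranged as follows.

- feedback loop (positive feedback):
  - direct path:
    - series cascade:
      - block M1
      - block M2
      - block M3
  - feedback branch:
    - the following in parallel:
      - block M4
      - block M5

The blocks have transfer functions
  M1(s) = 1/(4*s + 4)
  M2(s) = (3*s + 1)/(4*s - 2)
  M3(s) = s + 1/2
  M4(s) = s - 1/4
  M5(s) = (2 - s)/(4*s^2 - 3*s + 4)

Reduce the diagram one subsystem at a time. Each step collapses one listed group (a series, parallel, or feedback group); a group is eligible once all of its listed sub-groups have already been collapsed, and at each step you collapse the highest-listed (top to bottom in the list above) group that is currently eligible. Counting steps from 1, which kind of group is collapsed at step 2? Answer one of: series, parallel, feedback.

Step 1. reduce the series chain M1, M2, M3
Step 2. parallel reduction of M4, M5
Step 3. collapse the loop ((M1*M2*M3) forward, (M4+M5) return)
The group at step 2 is a parallel group.

Therefore the answer is parallel.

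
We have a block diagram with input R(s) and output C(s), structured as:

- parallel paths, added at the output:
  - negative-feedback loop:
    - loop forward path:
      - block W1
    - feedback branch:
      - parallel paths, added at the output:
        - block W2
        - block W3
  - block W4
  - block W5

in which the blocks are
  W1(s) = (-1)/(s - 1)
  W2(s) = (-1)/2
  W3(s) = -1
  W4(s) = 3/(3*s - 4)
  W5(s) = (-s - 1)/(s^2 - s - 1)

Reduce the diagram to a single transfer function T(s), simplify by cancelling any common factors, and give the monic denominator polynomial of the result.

Answer: s^4 - 11*s^3/6 - 5*s^2/6 + 3*s/2 + 2/3

Working:
1. add W2, W3 (parallel); result (-3)/2
2. close the feedback loop around W1, (W2+W3); result (-2)/(2*s + 1)
3. combine [W1/(1+W1*(W2+W3))], W4, W5 in parallel; result (-6*s^3 + 10*s^2 - 2*s - 7)/(6*s^4 - 11*s^3 - 5*s^2 + 9*s + 4)
Step 3 gives the fully reduced T(s), with no common factor left to cancel. The denominator's leading coefficient is 6, so divide each of its coefficients by 6 to get the monic form.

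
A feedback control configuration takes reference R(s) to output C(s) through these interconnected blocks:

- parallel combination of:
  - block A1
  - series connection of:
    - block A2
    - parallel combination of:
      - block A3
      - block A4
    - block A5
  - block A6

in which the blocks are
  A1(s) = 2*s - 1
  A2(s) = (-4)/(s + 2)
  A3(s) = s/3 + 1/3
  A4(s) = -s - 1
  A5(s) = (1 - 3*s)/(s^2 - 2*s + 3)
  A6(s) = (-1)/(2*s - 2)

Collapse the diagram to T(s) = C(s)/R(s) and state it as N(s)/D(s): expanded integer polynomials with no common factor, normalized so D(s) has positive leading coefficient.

(1) sum the parallel branches A3, A4 gives -2*s/3 - 2/3
(2) multiply A2, (A3+A4), A5 (series) gives (-24*s^2 - 16*s + 8)/(3*s^3 - 3*s + 18)
(3) reduce the parallel group A1, (A2*(A3+A4)*A5), A6, giving the overall T(s)

Final answer: (12*s^5 - 18*s^4 - 57*s^3 + 106*s^2 - 63*s + 2)/(6*s^4 - 6*s^3 - 6*s^2 + 42*s - 36)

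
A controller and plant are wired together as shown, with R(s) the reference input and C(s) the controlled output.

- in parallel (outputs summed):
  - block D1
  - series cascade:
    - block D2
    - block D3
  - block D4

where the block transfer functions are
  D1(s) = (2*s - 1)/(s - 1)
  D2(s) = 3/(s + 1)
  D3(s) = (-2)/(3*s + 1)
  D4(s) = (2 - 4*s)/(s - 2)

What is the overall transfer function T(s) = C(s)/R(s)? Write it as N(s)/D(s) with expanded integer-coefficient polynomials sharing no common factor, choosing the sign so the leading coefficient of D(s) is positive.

1. cascade D2, D3; result (-6)/(3*s^2 + 4*s + 1)
2. sum the parallel branches D1, (D2*D3), D4, which is the overall transfer function T(s) = C(s)/R(s) in lowest terms

Therefore the answer is (-6*s^4 - 5*s^3 - 4*s^2 + 19*s - 12)/(3*s^4 - 5*s^3 - 5*s^2 + 5*s + 2).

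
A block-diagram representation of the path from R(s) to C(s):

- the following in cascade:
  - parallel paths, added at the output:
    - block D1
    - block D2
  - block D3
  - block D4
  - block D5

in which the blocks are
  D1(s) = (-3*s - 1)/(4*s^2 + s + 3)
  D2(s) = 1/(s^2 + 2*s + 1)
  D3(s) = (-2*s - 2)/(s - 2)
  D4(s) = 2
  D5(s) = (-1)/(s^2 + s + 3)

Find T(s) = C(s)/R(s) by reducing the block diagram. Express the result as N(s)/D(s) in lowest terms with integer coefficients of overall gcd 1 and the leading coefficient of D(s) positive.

Step 1 - parallel reduction of D1, D2 = (-3*s^3 - 3*s^2 - 4*s + 2)/(4*s^4 + 9*s^3 + 9*s^2 + 7*s + 3)
Step 2 - series reduction of (D1+D2), D3, D4, D5 - this is the overall T(s), already in the required normalized form

Therefore the answer is (-12*s^3 - 12*s^2 - 16*s + 8)/(4*s^6 + s^5 + 3*s^4 - 20*s^3 - 29*s^2 - 21*s - 18).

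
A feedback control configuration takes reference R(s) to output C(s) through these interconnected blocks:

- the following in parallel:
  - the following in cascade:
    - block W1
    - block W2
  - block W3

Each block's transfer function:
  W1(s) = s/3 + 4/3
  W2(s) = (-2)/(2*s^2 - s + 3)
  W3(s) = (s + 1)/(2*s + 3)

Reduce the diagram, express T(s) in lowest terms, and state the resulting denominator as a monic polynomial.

Reducing step by step:

(1) multiply W1, W2 (series), giving (-2*s - 8)/(6*s^2 - 3*s + 9)
(2) combine (W1*W2), W3 in parallel, giving (6*s^3 - s^2 - 16*s - 15)/(12*s^3 + 12*s^2 + 9*s + 27)
No further cancellation is possible in the step-2 result, so that is T(s). Its denominator becomes monic after dividing by the leading coefficient 12.

Answer: s^3 + s^2 + 3*s/4 + 9/4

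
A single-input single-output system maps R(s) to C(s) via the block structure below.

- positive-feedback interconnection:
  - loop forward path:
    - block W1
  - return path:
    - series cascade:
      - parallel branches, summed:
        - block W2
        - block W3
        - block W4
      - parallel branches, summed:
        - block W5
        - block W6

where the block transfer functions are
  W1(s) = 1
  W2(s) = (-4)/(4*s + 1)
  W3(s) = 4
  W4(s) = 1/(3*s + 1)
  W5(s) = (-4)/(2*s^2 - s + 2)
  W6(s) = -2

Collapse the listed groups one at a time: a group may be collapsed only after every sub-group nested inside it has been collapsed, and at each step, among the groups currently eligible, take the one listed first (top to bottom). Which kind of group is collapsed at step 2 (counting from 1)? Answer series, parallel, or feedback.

Answer: parallel

Working:
(1) reduce the parallel group W2, W3, W4
(2) parallel reduction of W5, W6
(3) series reduction of (W2+W3+W4), (W5+W6)
(4) reduce the feedback loop with forward W1 and return ((W2+W3+W4)*(W5+W6))
The group at step 2 is a parallel group.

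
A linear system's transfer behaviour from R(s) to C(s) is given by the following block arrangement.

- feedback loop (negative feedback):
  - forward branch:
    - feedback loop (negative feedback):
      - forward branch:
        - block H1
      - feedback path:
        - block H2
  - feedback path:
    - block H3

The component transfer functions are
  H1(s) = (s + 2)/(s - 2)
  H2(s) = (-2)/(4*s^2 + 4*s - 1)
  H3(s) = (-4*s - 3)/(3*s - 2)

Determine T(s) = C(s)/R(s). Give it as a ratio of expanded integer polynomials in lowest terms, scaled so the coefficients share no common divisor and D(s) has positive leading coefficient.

First reduce the diagram to T(s).

(1) feedback reduction of H1, H2 = (4*s^3 + 12*s^2 + 7*s - 2)/(4*s^3 - 4*s^2 - 11*s - 2)
(2) feedback reduction of [H1/(1+H1*H2)], H3; the result is T(s) itself (integer coefficients, no common factor, positive leading denominator coefficient)

Answer: (-12*s^4 - 28*s^3 + 3*s^2 + 20*s - 4)/(4*s^4 + 80*s^3 + 89*s^2 - 3*s - 10)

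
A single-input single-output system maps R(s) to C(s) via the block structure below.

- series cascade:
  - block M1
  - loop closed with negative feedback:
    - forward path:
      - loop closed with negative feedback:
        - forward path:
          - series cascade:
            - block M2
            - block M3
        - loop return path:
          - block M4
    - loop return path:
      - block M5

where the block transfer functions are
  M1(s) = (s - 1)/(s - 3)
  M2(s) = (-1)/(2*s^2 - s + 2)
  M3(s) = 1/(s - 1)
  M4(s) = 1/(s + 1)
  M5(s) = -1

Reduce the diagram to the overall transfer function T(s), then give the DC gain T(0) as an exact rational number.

The answer is 1/6.

Reasoning:
[1] reduce the series chain M2, M3 -> (-1)/(2*s^3 - 3*s^2 + 3*s - 2)
[2] close the feedback loop around (M2*M3), M4 -> (-s - 1)/(2*s^4 - s^3 + s - 3)
[3] feedback reduction of [(M2*M3)/(1+(M2*M3)*M4)], M5 -> (-s - 1)/(2*s^4 - s^3 + 2*s - 2)
[4] combine M1, [[(M2*M3)/(1+(M2*M3)*M4)]/(1+[(M2*M3)/(1+(M2*M3)*M4)]*M5)] in series -> (1 - s^2)/(2*s^5 - 7*s^4 + 3*s^3 + 2*s^2 - 8*s + 6)
Evaluating the step-4 result (the overall T(s)) at s = 0 gives T(0) = 1/6.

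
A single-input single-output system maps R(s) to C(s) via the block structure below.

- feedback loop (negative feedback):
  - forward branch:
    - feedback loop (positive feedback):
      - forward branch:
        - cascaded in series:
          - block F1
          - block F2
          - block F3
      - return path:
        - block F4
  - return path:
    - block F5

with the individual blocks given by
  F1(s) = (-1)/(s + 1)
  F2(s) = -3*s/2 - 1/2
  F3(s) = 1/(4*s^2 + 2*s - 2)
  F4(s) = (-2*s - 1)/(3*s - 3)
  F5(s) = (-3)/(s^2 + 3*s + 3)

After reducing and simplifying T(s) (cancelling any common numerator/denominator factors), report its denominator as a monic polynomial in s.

The answer is s^6 + 7*s^5/2 + 13*s^4/4 - 61*s^3/24 - 125*s^2/24 + 3*s/2 + 2.

Reasoning:
(1) combine F1, F2, F3 in series; result (3*s + 1)/(8*s^3 + 12*s^2 - 4)
(2) apply the feedback formula to (F1*F2*F3), F4; result (9*s^2 - 6*s - 3)/(24*s^4 + 12*s^3 - 30*s^2 - 7*s + 13)
(3) apply the feedback formula to [(F1*F2*F3)/(1-(F1*F2*F3)*F4)], F5; result (9*s^4 + 21*s^3 + 6*s^2 - 27*s - 9)/(24*s^6 + 84*s^5 + 78*s^4 - 61*s^3 - 125*s^2 + 36*s + 48)
The result of step 3 is T(s) in lowest terms. Its denominator has leading coefficient 24; dividing the denominator through by 24 makes it monic.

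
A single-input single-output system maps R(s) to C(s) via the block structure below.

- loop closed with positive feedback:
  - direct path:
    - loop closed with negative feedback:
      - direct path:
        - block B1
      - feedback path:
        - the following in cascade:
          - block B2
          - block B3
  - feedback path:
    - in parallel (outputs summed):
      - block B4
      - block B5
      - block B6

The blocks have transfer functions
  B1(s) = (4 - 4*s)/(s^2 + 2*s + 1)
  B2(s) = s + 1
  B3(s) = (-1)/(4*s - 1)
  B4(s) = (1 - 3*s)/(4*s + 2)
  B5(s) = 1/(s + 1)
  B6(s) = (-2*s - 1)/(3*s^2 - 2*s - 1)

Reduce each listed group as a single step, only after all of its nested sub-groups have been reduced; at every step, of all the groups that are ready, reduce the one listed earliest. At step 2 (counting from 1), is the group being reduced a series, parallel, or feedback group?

Step 1: multiply B2, B3 (series)
Step 2: feedback reduction of B1, (B2*B3)
Step 3: parallel reduction of B4, B5, B6
Step 4: apply the feedback formula to [B1/(1+B1*(B2*B3))], (B4+B5+B6)
Step 2 collapses a feedback group.

Answer: feedback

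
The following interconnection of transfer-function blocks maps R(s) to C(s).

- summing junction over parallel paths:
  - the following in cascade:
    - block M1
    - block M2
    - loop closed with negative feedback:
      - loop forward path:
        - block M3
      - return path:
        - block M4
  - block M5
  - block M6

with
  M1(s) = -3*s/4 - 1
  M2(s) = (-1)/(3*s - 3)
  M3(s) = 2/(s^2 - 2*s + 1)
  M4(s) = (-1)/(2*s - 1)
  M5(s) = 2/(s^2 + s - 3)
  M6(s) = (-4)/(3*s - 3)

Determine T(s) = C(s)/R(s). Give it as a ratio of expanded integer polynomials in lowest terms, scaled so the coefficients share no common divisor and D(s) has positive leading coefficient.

[1] feedback reduction of M3, M4 = (4*s - 2)/(2*s^3 - 5*s^2 + 4*s - 3)
[2] multiply M1, M2, [M3/(1+M3*M4)] (series) = (6*s^2 + 5*s - 4)/(12*s^4 - 42*s^3 + 54*s^2 - 42*s + 18)
[3] sum the parallel branches (M1*M2*[M3/(1+M3*M4)]), M5, M6: this yields T(s), and no further normalization is needed

Final answer: (-16*s^5 + 54*s^4 - 17*s^3 - 37*s^2 + 17*s - 24)/(12*s^6 - 30*s^5 - 24*s^4 + 138*s^3 - 186*s^2 + 144*s - 54)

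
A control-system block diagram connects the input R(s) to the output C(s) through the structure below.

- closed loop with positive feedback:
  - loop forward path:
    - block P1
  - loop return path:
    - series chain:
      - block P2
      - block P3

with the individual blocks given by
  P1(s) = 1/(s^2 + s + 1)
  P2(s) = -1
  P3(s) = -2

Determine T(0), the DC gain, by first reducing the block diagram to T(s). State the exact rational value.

[1] reduce the series chain P2, P3 -> 2
[2] reduce the feedback loop with forward P1 and return (P2*P3) -> 1/(s^2 + s - 1)
DC gain: substitute s = 0 into T(s) from step 2: T(0) = 1/(-1) = -1.

Final answer: -1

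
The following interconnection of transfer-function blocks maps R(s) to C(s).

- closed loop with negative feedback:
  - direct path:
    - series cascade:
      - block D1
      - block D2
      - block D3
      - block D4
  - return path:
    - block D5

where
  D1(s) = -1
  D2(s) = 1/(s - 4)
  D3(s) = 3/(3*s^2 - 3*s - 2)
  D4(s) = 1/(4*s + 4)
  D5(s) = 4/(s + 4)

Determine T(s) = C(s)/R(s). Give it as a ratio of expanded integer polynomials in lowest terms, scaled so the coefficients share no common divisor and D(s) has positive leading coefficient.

Step 1: multiply D1, D2, D3, D4 (series): (-3)/(12*s^4 - 48*s^3 - 20*s^2 + 72*s + 32)
Step 2: reduce the feedback loop with forward (D1*D2*D3*D4) and return D5 - this is the overall T(s), already in the required normalized form

Final answer: (-3*s - 12)/(12*s^5 - 212*s^3 - 8*s^2 + 320*s + 116)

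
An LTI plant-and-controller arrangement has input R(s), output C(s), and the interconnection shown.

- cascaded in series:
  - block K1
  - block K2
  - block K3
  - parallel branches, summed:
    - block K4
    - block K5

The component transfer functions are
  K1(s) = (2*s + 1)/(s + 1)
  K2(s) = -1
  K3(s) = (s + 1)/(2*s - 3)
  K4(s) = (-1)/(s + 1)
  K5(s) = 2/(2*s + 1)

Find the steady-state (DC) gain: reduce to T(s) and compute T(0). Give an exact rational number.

Step 1 - reduce the parallel group K4, K5 = 1/(2*s^2 + 3*s + 1)
Step 2 - multiply K1, K2, K3, (K4+K5) (series) = (-1)/(2*s^2 - s - 3)
The step-2 result is T(s). Setting s = 0: T(0) = -1/(-3) = 1/3.

Hence the answer: 1/3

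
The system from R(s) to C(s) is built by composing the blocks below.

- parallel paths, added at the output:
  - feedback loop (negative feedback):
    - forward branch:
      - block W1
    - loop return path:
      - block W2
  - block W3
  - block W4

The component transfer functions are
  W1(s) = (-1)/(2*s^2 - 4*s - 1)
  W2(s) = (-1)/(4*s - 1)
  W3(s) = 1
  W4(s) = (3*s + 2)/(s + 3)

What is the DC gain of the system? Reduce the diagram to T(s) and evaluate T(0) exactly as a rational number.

Reducing step by step:

Step 1. close the feedback loop around W1, W2 = (1 - 4*s)/(8*s^3 - 18*s^2 + 2)
Step 2. combine [W1/(1+W1*W2)], W3, W4 in parallel = (32*s^4 - 32*s^3 - 94*s^2 - 3*s + 13)/(8*s^4 + 6*s^3 - 54*s^2 + 2*s + 6)
The step-2 result is T(s). Setting s = 0: T(0) = 13/6.

Answer: 13/6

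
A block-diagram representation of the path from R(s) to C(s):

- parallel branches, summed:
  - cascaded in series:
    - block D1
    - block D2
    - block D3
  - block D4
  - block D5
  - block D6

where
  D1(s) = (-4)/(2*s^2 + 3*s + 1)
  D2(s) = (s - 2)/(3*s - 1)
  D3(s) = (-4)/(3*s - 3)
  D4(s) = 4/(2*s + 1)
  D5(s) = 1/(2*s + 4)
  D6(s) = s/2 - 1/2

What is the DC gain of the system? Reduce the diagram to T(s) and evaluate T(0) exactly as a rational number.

[1] series reduction of D1, D2, D3 = (16*s - 32)/(18*s^4 + 3*s^3 - 21*s^2 - 3*s + 3)
[2] combine (D1*D2*D3), D4, D5, D6 in parallel = (18*s^6 + 21*s^5 + 36*s^4 + 93*s^3 - 67*s^2 - 114*s - 83)/(36*s^5 + 78*s^4 - 30*s^3 - 90*s^2 - 6*s + 12)
Step 2 gives the overall T(s). Then T(0) = -83/12.

Therefore the answer is -83/12.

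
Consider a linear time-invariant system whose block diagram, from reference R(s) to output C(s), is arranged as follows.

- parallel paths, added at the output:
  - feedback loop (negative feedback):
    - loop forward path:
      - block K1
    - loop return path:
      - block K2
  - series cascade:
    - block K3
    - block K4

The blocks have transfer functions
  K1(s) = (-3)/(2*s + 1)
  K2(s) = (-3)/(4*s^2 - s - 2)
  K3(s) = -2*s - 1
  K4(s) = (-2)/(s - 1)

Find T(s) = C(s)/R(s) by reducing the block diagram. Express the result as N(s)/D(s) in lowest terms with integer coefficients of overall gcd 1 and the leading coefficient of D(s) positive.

Answer: (32*s^4 + 12*s^3 - s^2 + 21*s + 8)/(8*s^4 - 6*s^3 - 7*s^2 + 12*s - 7)

Working:
[1] close the feedback loop around K1, K2: (-12*s^2 + 3*s + 6)/(8*s^3 + 2*s^2 - 5*s + 7)
[2] multiply K3, K4 (series): (4*s + 2)/(s - 1)
[3] sum the parallel branches [K1/(1+K1*K2)], (K3*K4) - this is the overall T(s), already in the required normalized form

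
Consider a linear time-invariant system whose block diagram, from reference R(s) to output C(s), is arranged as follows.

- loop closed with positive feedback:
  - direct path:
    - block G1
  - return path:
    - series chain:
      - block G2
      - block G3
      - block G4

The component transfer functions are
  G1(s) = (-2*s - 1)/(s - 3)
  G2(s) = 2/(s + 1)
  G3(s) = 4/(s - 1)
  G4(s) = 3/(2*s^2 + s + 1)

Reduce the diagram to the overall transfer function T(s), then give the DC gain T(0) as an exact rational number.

The answer is 1/27.

Reasoning:
1. series reduction of G2, G3, G4, giving 24/(2*s^4 + s^3 - s^2 - s - 1)
2. close the feedback loop around G1, (G2*G3*G4), giving (-4*s^5 - 4*s^4 + s^3 + 3*s^2 + 3*s + 1)/(2*s^5 - 5*s^4 - 4*s^3 + 2*s^2 + 50*s + 27)
Step 2 gives the overall T(s). Then T(0) = 1/27.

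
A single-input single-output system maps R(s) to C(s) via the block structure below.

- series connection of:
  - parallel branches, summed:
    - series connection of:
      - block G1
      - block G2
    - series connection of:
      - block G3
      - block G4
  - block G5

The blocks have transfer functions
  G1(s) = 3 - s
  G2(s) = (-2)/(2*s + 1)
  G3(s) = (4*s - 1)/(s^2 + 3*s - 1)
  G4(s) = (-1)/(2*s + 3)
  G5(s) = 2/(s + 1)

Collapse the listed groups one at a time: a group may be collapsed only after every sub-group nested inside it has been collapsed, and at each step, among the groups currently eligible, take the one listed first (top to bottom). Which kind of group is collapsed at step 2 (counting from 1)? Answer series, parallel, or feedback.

Reducing step by step:

Step 1. reduce the series chain G1, G2
Step 2. cascade G3, G4
Step 3. add (G1*G2), (G3*G4) (parallel)
Step 4. reduce the series chain ((G1*G2)+(G3*G4)), G5
So the answer for step 2 is series.

Answer: series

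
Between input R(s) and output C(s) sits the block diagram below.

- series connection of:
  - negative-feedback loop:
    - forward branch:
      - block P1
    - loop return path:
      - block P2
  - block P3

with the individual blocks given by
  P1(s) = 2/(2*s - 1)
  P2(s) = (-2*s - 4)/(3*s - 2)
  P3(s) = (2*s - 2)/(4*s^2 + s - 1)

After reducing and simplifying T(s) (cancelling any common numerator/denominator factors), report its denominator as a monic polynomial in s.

Reducing step by step:

1. close the feedback loop around P1, P2, giving (6*s - 4)/(6*s^2 - 11*s - 6)
2. series reduction of [P1/(1+P1*P2)], P3, giving (12*s^2 - 20*s + 8)/(24*s^4 - 38*s^3 - 41*s^2 + 5*s + 6)
T(s) is the step-2 result (common factors already cancelled). Leading coefficient of the denominator: 24. Divide through by 24 for the monic polynomial.

Answer: s^4 - 19*s^3/12 - 41*s^2/24 + 5*s/24 + 1/4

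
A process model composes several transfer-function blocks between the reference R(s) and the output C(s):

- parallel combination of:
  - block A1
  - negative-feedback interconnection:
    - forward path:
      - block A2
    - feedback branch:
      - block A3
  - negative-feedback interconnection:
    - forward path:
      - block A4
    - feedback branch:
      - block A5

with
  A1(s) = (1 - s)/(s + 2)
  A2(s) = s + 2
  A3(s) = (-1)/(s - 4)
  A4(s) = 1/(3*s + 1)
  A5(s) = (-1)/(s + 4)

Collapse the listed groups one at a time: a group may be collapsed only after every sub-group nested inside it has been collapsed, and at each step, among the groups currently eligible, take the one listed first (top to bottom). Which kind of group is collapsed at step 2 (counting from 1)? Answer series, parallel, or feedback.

Answer: feedback

Working:
Step 1. collapse the loop (A2 forward, A3 return)
Step 2. apply the feedback formula to A4, A5
Step 3. combine A1, [A2/(1+A2*A3)], [A4/(1+A4*A5)] in parallel
So the answer for step 2 is feedback.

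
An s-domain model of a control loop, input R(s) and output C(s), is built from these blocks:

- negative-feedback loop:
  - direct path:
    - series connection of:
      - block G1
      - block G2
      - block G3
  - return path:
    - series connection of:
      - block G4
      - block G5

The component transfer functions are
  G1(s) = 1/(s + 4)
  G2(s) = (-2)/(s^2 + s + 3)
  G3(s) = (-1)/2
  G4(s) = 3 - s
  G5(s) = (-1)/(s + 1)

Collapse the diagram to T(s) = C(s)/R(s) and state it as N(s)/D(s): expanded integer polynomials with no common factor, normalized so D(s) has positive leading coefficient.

Answer: (s + 1)/(s^4 + 6*s^3 + 12*s^2 + 20*s + 9)

Working:
Step 1 - reduce the series chain G1, G2, G3; result 1/(s^3 + 5*s^2 + 7*s + 12)
Step 2 - series reduction of G4, G5; result (s - 3)/(s + 1)
Step 3 - collapse the loop ((G1*G2*G3) forward, (G4*G5) return); the result is T(s) itself (integer coefficients, no common factor, positive leading denominator coefficient)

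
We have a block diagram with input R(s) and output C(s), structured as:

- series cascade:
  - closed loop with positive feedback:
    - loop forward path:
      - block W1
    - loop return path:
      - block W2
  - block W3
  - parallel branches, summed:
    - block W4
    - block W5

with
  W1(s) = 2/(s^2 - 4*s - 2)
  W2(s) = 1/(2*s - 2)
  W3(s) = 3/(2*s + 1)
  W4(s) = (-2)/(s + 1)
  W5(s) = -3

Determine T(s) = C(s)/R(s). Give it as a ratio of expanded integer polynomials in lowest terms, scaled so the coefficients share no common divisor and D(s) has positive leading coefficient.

The answer is (-18*s^2 - 12*s + 30)/(2*s^5 - 7*s^4 - 10*s^3 + 3*s^2 + 5*s + 1).

Reasoning:
Step 1: feedback reduction of W1, W2 gives (2*s - 2)/(s^3 - 5*s^2 + 2*s + 1)
Step 2: reduce the parallel group W4, W5 gives (-3*s - 5)/(s + 1)
Step 3: multiply [W1/(1-W1*W2)], W3, (W4+W5) (series), giving the overall T(s)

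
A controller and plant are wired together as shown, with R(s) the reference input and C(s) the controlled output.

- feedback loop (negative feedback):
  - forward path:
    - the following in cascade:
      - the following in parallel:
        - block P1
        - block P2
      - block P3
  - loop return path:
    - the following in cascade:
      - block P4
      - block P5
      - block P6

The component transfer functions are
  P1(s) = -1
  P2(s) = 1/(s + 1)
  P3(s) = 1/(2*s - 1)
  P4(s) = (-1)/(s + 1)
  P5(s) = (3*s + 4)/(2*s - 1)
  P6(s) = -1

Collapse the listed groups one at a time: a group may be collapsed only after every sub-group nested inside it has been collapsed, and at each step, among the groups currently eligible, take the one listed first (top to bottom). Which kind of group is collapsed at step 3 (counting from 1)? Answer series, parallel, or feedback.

Reducing step by step:

(1) parallel reduction of P1, P2
(2) reduce the series chain (P1+P2), P3
(3) multiply P4, P5, P6 (series)
(4) close the feedback loop around ((P1+P2)*P3), (P4*P5*P6)
Step 3 collapses a series group.

Answer: series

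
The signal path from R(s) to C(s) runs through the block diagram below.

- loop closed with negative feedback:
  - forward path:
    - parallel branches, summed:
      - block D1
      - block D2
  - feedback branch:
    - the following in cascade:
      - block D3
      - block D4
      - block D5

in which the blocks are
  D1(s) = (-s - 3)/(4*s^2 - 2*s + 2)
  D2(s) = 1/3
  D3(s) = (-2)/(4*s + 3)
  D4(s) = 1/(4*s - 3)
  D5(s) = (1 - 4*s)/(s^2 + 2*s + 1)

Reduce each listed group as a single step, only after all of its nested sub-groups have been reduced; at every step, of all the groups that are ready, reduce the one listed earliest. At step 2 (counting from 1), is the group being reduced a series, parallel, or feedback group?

Reducing step by step:

(1) combine D1, D2 in parallel
(2) combine D3, D4, D5 in series
(3) feedback reduction of (D1+D2), (D3*D4*D5)
At step 2 the group reduced is series.

Answer: series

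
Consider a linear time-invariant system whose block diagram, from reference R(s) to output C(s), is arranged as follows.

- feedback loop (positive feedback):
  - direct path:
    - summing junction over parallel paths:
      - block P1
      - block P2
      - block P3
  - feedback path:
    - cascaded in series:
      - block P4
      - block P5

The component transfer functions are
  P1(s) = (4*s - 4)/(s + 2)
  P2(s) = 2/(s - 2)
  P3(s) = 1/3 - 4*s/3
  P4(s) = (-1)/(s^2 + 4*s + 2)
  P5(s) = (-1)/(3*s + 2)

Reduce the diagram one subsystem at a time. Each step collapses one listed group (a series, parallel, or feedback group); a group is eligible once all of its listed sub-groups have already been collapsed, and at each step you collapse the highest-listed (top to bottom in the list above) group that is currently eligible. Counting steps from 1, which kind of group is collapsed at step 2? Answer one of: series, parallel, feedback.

Step 1 - combine P1, P2, P3 in parallel
Step 2 - multiply P4, P5 (series)
Step 3 - feedback reduction of (P1+P2+P3), (P4*P5)
Step 2 collapses a series group.

Hence the answer: series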